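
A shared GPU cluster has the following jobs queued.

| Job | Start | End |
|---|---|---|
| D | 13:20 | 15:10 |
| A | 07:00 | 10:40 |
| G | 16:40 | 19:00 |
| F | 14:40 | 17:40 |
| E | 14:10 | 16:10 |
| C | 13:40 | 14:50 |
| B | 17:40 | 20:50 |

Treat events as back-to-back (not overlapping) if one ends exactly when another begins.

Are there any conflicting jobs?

Yes

Two intervals overlap when each starts before the other ends.
Sorted by start: A, D, C, E, F, G, B.
D starts after A ends, so A has no further overlaps.
C starts before D ends → D and C overlap.
That's a conflict, so the schedule is not conflict-free.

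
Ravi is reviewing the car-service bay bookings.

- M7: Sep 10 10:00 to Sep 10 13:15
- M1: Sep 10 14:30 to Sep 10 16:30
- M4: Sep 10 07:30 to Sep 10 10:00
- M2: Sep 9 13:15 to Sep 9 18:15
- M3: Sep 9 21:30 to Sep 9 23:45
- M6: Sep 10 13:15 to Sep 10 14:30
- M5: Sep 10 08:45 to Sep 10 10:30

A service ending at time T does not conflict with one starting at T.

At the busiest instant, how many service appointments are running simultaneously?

Sweep the timeline, counting +1 at each start and −1 at each end (ends before starts at a tie):
Sep 9 13:15 start M2 → 1
Sep 9 18:15 end M2 → 0
Sep 9 21:30 start M3 → 1
Sep 9 23:45 end M3 → 0
Sep 10 07:30 start M4 → 1
Sep 10 08:45 start M5 → 2
Sep 10 10:00 end M4 → 1
Sep 10 10:00 start M7 → 2
Sep 10 10:30 end M5 → 1
Sep 10 13:15 end M7 → 0
Sep 10 13:15 start M6 → 1
Sep 10 14:30 end M6 → 0
Sep 10 14:30 start M1 → 1
Sep 10 16:30 end M1 → 0
Peak is 2, at Sep 10 08:45 (M4, M5).

2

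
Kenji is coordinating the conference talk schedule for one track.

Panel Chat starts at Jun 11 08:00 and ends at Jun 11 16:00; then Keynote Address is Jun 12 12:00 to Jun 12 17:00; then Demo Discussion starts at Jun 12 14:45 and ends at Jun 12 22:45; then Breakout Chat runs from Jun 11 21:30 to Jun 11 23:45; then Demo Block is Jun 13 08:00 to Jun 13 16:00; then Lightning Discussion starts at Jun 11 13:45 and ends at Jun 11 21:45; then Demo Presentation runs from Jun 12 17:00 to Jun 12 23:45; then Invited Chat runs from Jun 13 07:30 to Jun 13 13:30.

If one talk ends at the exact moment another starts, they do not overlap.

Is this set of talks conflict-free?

Sorted by start: Panel Chat, Lightning Discussion, Breakout Chat, Keynote Address, Demo Discussion, Demo Presentation, Invited Chat, Demo Block.
Lightning Discussion starts before Panel Chat ends → Panel Chat and Lightning Discussion overlap.
That's a conflict, so the schedule is not conflict-free.

No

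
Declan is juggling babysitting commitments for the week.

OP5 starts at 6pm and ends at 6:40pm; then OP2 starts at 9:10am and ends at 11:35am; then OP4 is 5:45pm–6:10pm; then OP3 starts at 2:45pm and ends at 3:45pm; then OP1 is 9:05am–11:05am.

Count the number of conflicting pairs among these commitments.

2

Sorted by start: OP1, OP2, OP3, OP4, OP5.
OP2 starts before OP1 ends → OP1 and OP2 overlap.
OP3 starts after OP1 ends, so OP1 has no further overlaps.
OP3 starts after OP2 ends, so OP2 has no further overlaps.
OP4 starts after OP3 ends, so OP3 has no further overlaps.
OP5 starts before OP4 ends → OP4 and OP5 overlap.
Overlapping pairs: OP1 & OP2, OP4 & OP5 — 2 in total.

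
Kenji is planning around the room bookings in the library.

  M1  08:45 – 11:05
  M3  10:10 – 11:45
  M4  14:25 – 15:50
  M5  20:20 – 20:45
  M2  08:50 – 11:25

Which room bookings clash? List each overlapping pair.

M1 & M2, M1 & M3, M2 & M3

Check each pair: they overlap iff neither finishes before the other starts.
Sorted by start: M1, M2, M3, M4, M5.
M2 starts before M1 ends → M1 and M2 overlap.
M3 starts before M1 ends → M1 and M3 overlap.
M4 starts after M1 ends, so M1 has no further overlaps.
M3 starts before M2 ends → M2 and M3 overlap.
M4 starts after M2 ends, so M2 has no further overlaps.
M4 starts after M3 ends, so M3 has no further overlaps.
M5 starts after M4 ends.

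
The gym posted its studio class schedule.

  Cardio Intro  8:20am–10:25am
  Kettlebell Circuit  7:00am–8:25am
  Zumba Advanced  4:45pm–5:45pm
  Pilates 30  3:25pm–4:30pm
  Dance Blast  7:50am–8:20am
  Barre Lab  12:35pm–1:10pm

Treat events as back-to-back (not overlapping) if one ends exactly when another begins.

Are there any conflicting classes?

Sorted by start: Kettlebell Circuit, Dance Blast, Cardio Intro, Barre Lab, Pilates 30, Zumba Advanced.
Dance Blast starts before Kettlebell Circuit ends → Kettlebell Circuit and Dance Blast overlap.
That's a conflict, so the schedule is not conflict-free.

Yes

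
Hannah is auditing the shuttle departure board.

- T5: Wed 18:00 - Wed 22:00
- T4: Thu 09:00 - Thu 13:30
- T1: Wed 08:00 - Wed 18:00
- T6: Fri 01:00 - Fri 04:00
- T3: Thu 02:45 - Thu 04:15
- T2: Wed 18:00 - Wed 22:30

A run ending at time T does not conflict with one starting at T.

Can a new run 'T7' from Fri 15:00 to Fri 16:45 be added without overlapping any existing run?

Yes — the slot is free

T1: ends Wed 18:00 at or before T7 starts Fri 15:00 → clear.
T2: ends Wed 22:30 at or before T7 starts Fri 15:00 → clear.
T5: ends Wed 22:00 at or before T7 starts Fri 15:00 → clear.
T3: ends Thu 04:15 at or before T7 starts Fri 15:00 → clear.
T4: ends Thu 13:30 at or before T7 starts Fri 15:00 → clear.
T6: ends Fri 04:00 at or before T7 starts Fri 15:00 → clear.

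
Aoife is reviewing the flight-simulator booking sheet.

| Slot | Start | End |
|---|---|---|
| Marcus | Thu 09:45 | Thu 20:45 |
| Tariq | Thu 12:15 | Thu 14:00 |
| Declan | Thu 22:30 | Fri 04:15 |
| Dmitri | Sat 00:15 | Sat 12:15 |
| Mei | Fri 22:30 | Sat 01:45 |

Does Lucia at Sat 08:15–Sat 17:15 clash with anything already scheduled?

Marcus: ends Thu 20:45 at or before Lucia starts Sat 08:15 → clear.
Tariq: ends Thu 14:00 at or before Lucia starts Sat 08:15 → clear.
Declan: ends Fri 04:15 at or before Lucia starts Sat 08:15 → clear.
Mei: ends Sat 01:45 at or before Lucia starts Sat 08:15 → clear.
Dmitri: starts Sat 00:15 before Lucia ends Sat 17:15, and ends Sat 12:15 after Lucia starts Sat 08:15 → overlap.
Lucia overlaps Dmitri.

Yes — it overlaps Dmitri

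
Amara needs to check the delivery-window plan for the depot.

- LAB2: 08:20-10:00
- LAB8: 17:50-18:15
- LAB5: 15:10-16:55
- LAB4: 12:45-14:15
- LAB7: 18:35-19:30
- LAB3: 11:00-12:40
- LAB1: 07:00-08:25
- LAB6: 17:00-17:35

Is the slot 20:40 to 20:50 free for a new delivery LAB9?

LAB1: ends 08:25 at or before LAB9 starts 20:40 → clear.
LAB2: ends 10:00 at or before LAB9 starts 20:40 → clear.
LAB3: ends 12:40 at or before LAB9 starts 20:40 → clear.
LAB4: ends 14:15 at or before LAB9 starts 20:40 → clear.
LAB5: ends 16:55 at or before LAB9 starts 20:40 → clear.
LAB6: ends 17:35 at or before LAB9 starts 20:40 → clear.
LAB8: ends 18:15 at or before LAB9 starts 20:40 → clear.
LAB7: ends 19:30 at or before LAB9 starts 20:40 → clear.

Yes — the slot is free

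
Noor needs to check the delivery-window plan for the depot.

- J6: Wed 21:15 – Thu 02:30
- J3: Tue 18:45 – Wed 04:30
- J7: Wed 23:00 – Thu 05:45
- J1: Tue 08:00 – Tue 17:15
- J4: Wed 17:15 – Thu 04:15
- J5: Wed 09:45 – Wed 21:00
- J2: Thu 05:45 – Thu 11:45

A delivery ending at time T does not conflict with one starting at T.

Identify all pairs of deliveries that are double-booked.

J4 & J5, J4 & J6, J4 & J7, J6 & J7

Sorted by start: J1, J3, J5, J4, J6, J7, J2.
J3 starts after J1 ends — done with J1.
J5 starts after J3 ends — done with J3.
J4 starts before J5 ends → J5 and J4 overlap.
J6 starts after J5 ends — done with J5.
J6 starts before J4 ends → J4 and J6 overlap.
J7 starts before J4 ends → J4 and J7 overlap.
J2 starts after J4 ends.
J7 starts before J6 ends → J6 and J7 overlap.
J2 starts after J6 ends.
J2 starts exactly when J7 ends (back-to-back, no overlap).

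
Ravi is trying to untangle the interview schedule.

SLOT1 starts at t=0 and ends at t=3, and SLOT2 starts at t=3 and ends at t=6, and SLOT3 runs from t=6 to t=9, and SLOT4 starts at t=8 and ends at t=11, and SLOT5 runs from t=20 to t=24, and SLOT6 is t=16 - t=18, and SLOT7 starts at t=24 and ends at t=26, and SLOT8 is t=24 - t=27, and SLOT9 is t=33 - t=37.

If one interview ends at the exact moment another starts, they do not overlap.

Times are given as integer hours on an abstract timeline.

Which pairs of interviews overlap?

SLOT3 & SLOT4, SLOT7 & SLOT8

Check each pair: they overlap iff neither finishes before the other starts.
Sorted by start: SLOT1, SLOT2, SLOT3, SLOT4, SLOT6, SLOT5, SLOT7, SLOT8, SLOT9.
SLOT2 starts exactly when SLOT1 ends (back-to-back, no overlap), so SLOT1 has no further overlaps.
SLOT3 starts exactly when SLOT2 ends (back-to-back, no overlap), so SLOT2 has no further overlaps.
SLOT4 starts before SLOT3 ends → SLOT3 and SLOT4 overlap.
SLOT6 starts after SLOT3 ends, so SLOT3 has no further overlaps.
SLOT6 starts after SLOT4 ends, so SLOT4 has no further overlaps.
SLOT5 starts after SLOT6 ends, so SLOT6 has no further overlaps.
SLOT7 starts exactly when SLOT5 ends (back-to-back, no overlap), so SLOT5 has no further overlaps.
SLOT8 starts before SLOT7 ends → SLOT7 and SLOT8 overlap.
SLOT9 starts after SLOT7 ends.
SLOT9 starts after SLOT8 ends.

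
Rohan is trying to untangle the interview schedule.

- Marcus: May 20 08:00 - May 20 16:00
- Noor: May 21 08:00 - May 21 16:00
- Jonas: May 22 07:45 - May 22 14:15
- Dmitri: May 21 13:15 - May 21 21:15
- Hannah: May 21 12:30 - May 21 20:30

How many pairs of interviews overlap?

Sorted by start: Marcus, Noor, Hannah, Dmitri, Jonas.
Noor starts after Marcus ends; Marcus is clear from here.
Hannah starts before Noor ends → Noor and Hannah overlap.
Dmitri starts before Noor ends → Noor and Dmitri overlap.
Jonas starts after Noor ends.
Dmitri starts before Hannah ends → Hannah and Dmitri overlap.
Jonas starts after Hannah ends.
Jonas starts after Dmitri ends.
Overlapping pairs: Dmitri & Hannah, Dmitri & Noor, Hannah & Noor — 3 in total.

3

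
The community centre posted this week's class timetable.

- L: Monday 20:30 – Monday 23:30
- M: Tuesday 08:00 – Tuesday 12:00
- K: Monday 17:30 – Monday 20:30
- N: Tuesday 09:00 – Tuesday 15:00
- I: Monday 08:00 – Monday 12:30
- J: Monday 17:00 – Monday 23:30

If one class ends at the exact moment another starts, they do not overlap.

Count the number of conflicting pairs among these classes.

Check each pair: they overlap iff neither finishes before the other starts.
Sorted by start: I, J, K, L, M, N.
J starts after I ends, so I has no further overlaps.
K starts before J ends → J and K overlap.
L starts before J ends → J and L overlap.
M starts after J ends, so J has no further overlaps.
L starts exactly when K ends (back-to-back, no overlap), so K has no further overlaps.
M starts after L ends, so L has no further overlaps.
N starts before M ends → M and N overlap.
Overlapping pairs: J & K, J & L, M & N — 3 in total.

3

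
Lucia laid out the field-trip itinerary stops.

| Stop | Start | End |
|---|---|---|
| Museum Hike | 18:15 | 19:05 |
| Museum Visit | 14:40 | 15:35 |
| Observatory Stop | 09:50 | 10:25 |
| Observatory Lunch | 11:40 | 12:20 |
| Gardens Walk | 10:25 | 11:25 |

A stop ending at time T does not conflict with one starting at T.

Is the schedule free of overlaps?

Yes

Sorted by start: Observatory Stop, Gardens Walk, Observatory Lunch, Museum Visit, Museum Hike.
Gardens Walk starts exactly when Observatory Stop ends (back-to-back, no overlap); Observatory Stop is clear from here.
Observatory Lunch starts after Gardens Walk ends; Gardens Walk is clear from here.
Museum Visit starts after Observatory Lunch ends; Observatory Lunch is clear from here.
Museum Hike starts after Museum Visit ends.
Every pair is clear; the schedule has no overlaps.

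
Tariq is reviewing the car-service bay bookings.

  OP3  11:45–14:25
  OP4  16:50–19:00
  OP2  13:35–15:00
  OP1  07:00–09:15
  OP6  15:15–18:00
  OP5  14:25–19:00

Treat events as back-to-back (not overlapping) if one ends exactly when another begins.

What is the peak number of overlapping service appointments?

Sweep the timeline, counting +1 at each start and −1 at each end (ends before starts at a tie):
07:00 start OP1 → 1
09:15 end OP1 → 0
11:45 start OP3 → 1
13:35 start OP2 → 2
14:25 end OP3 → 1
14:25 start OP5 → 2
15:00 end OP2 → 1
15:15 start OP6 → 2
16:50 start OP4 → 3
18:00 end OP6 → 2
19:00 end OP4 → 1
19:00 end OP5 → 0
Peak is 3, at 16:50 (OP4, OP5, OP6).

3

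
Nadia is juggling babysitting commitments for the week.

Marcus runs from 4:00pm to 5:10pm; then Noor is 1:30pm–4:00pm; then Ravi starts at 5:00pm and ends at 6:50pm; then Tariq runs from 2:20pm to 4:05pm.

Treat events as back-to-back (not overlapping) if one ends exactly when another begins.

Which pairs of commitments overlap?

Sorted by start: Noor, Tariq, Marcus, Ravi.
Tariq starts before Noor ends → Noor and Tariq overlap.
Marcus starts exactly when Noor ends (back-to-back, no overlap), so nothing later overlaps Noor either.
Marcus starts before Tariq ends → Tariq and Marcus overlap.
Ravi starts after Tariq ends.
Ravi starts before Marcus ends → Marcus and Ravi overlap.

Marcus & Ravi, Marcus & Tariq, Noor & Tariq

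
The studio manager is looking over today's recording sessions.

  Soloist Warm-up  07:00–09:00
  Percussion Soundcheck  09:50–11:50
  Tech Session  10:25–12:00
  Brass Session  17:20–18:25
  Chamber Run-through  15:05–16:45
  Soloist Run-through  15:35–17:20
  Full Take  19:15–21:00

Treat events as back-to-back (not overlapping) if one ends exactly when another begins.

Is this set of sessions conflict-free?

Two intervals overlap when each starts before the other ends.
Sorted by start: Soloist Warm-up, Percussion Soundcheck, Tech Session, Chamber Run-through, Soloist Run-through, Brass Session, Full Take.
Percussion Soundcheck starts after Soloist Warm-up ends, so nothing later overlaps Soloist Warm-up either.
Tech Session starts before Percussion Soundcheck ends → Percussion Soundcheck and Tech Session overlap.
That's a conflict, so the schedule is not conflict-free.

No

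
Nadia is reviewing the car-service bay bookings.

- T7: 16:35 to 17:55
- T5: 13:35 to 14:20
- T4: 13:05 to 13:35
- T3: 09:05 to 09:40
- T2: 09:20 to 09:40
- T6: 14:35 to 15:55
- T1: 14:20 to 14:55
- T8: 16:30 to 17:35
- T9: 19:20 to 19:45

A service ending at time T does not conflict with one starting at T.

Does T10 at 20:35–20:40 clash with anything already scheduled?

No — it doesn't clash with anything

T3: ends 09:40 at or before T10 starts 20:35 → clear.
T2: ends 09:40 at or before T10 starts 20:35 → clear.
T4: ends 13:35 at or before T10 starts 20:35 → clear.
T5: ends 14:20 at or before T10 starts 20:35 → clear.
T1: ends 14:55 at or before T10 starts 20:35 → clear.
T6: ends 15:55 at or before T10 starts 20:35 → clear.
T8: ends 17:35 at or before T10 starts 20:35 → clear.
T7: ends 17:55 at or before T10 starts 20:35 → clear.
T9: ends 19:45 at or before T10 starts 20:35 → clear.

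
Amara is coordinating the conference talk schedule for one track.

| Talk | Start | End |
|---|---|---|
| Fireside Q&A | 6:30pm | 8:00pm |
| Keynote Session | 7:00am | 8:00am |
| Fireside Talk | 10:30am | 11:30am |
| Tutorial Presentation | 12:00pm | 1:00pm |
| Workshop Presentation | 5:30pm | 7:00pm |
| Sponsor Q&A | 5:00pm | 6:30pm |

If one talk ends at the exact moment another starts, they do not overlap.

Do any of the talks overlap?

Yes

Check each pair: they overlap iff neither finishes before the other starts.
Sorted by start: Keynote Session, Fireside Talk, Tutorial Presentation, Sponsor Q&A, Workshop Presentation, Fireside Q&A.
Fireside Talk starts after Keynote Session ends, so nothing later overlaps Keynote Session either.
Tutorial Presentation starts after Fireside Talk ends, so nothing later overlaps Fireside Talk either.
Sponsor Q&A starts after Tutorial Presentation ends, so nothing later overlaps Tutorial Presentation either.
Workshop Presentation starts before Sponsor Q&A ends → Sponsor Q&A and Workshop Presentation overlap.
That's a conflict, so the schedule is not conflict-free.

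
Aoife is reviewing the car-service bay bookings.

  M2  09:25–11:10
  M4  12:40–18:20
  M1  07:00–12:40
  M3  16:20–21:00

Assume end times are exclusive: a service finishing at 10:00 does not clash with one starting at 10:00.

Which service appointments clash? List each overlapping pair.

Sorted by start: M1, M2, M4, M3.
M2 starts before M1 ends → M1 and M2 overlap.
M4 starts exactly when M1 ends (back-to-back, no overlap); M1 is clear from here.
M4 starts after M2 ends; M2 is clear from here.
M3 starts before M4 ends → M4 and M3 overlap.

M1 & M2, M3 & M4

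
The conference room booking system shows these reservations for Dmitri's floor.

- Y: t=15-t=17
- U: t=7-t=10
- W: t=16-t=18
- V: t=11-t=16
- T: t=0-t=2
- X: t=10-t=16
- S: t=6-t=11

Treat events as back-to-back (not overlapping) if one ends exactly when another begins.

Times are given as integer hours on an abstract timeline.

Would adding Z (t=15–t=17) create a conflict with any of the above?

Yes — it overlaps V, W, X, Y

T: ends t=2 at or before Z starts t=15 → clear.
S: ends t=11 at or before Z starts t=15 → clear.
U: ends t=10 at or before Z starts t=15 → clear.
X: starts t=10 before Z ends t=17, and ends t=16 after Z starts t=15 → overlap.
V: starts t=11 before Z ends t=17, and ends t=16 after Z starts t=15 → overlap.
Y: starts t=15 before Z ends t=17, and ends t=17 after Z starts t=15 → overlap.
W: starts t=16 before Z ends t=17, and ends t=18 after Z starts t=15 → overlap.
Z overlaps V, W, X, Y.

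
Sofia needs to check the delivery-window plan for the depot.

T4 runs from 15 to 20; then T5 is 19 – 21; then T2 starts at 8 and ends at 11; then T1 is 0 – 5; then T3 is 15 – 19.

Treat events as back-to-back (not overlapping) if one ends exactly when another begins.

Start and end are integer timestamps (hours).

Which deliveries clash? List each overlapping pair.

T3 & T4, T4 & T5

Check each pair: they overlap iff neither finishes before the other starts.
Sorted by start: T1, T2, T3, T4, T5.
T2 starts after T1 ends — done with T1.
T3 starts after T2 ends — done with T2.
T4 starts before T3 ends → T3 and T4 overlap.
T5 starts exactly when T3 ends (back-to-back, no overlap).
T5 starts before T4 ends → T4 and T5 overlap.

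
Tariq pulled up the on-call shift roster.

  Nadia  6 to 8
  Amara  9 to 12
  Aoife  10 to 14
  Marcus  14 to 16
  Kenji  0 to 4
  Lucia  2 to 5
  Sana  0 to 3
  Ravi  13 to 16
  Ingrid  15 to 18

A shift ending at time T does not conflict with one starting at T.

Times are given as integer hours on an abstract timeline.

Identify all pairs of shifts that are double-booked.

Amara & Aoife, Aoife & Ravi, Ingrid & Marcus, Ingrid & Ravi, Kenji & Lucia, Kenji & Sana, Lucia & Sana, Marcus & Ravi

Two intervals overlap when each starts before the other ends.
Sorted by start: Kenji, Sana, Lucia, Nadia, Amara, Aoife, Ravi, Marcus, Ingrid.
Sana starts before Kenji ends → Kenji and Sana overlap.
Lucia starts before Kenji ends → Kenji and Lucia overlap.
Nadia starts after Kenji ends; Kenji is clear from here.
Lucia starts before Sana ends → Sana and Lucia overlap.
Nadia starts after Sana ends; Sana is clear from here.
Nadia starts after Lucia ends; Lucia is clear from here.
Amara starts after Nadia ends; Nadia is clear from here.
Aoife starts before Amara ends → Amara and Aoife overlap.
Ravi starts after Amara ends; Amara is clear from here.
Ravi starts before Aoife ends → Aoife and Ravi overlap.
Marcus starts exactly when Aoife ends (back-to-back, no overlap); Aoife is clear from here.
Marcus starts before Ravi ends → Ravi and Marcus overlap.
Ingrid starts before Ravi ends → Ravi and Ingrid overlap.
Ingrid starts before Marcus ends → Marcus and Ingrid overlap.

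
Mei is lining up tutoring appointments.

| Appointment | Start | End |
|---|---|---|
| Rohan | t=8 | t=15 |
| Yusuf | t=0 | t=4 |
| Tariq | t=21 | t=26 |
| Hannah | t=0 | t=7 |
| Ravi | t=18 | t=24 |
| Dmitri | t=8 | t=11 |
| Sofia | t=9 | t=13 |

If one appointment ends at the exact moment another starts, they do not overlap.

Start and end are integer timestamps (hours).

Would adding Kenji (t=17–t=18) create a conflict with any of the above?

Yusuf: ends t=4 at or before Kenji starts t=17 → clear.
Hannah: ends t=7 at or before Kenji starts t=17 → clear.
Rohan: ends t=15 at or before Kenji starts t=17 → clear.
Dmitri: ends t=11 at or before Kenji starts t=17 → clear.
Sofia: ends t=13 at or before Kenji starts t=17 → clear.
Ravi: starts t=18 at or after Kenji ends t=18 → clear.
Tariq: starts t=21 at or after Kenji ends t=18 → clear.

No — it doesn't clash with anything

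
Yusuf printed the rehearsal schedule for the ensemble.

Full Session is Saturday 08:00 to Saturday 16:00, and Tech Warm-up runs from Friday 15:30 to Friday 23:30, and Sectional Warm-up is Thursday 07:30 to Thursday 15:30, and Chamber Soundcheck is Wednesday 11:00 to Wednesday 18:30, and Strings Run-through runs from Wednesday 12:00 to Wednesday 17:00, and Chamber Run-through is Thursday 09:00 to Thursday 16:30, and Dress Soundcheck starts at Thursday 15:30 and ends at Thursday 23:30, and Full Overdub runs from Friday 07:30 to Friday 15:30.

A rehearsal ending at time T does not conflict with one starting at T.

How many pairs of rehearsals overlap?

Sorted by start: Chamber Soundcheck, Strings Run-through, Sectional Warm-up, Chamber Run-through, Dress Soundcheck, Full Overdub, Tech Warm-up, Full Session.
Strings Run-through starts before Chamber Soundcheck ends → Chamber Soundcheck and Strings Run-through overlap.
Sectional Warm-up starts after Chamber Soundcheck ends; Chamber Soundcheck is clear from here.
Sectional Warm-up starts after Strings Run-through ends; Strings Run-through is clear from here.
Chamber Run-through starts before Sectional Warm-up ends → Sectional Warm-up and Chamber Run-through overlap.
Dress Soundcheck starts exactly when Sectional Warm-up ends (back-to-back, no overlap); Sectional Warm-up is clear from here.
Dress Soundcheck starts before Chamber Run-through ends → Chamber Run-through and Dress Soundcheck overlap.
Full Overdub starts after Chamber Run-through ends; Chamber Run-through is clear from here.
Full Overdub starts after Dress Soundcheck ends; Dress Soundcheck is clear from here.
Tech Warm-up starts exactly when Full Overdub ends (back-to-back, no overlap); Full Overdub is clear from here.
Full Session starts after Tech Warm-up ends.
Overlapping pairs: Chamber Run-through & Dress Soundcheck, Chamber Run-through & Sectional Warm-up, Chamber Soundcheck & Strings Run-through — 3 in total.

3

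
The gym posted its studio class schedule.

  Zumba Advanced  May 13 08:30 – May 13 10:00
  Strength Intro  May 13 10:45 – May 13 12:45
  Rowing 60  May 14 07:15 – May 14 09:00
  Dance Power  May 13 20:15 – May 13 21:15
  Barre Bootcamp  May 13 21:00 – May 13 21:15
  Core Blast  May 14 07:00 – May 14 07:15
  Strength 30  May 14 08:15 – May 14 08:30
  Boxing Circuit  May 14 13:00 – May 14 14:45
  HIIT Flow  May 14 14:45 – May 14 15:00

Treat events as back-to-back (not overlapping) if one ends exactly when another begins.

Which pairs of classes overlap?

Sorted by start: Zumba Advanced, Strength Intro, Dance Power, Barre Bootcamp, Core Blast, Rowing 60, Strength 30, Boxing Circuit, HIIT Flow.
Strength Intro starts after Zumba Advanced ends, so Zumba Advanced has no further overlaps.
Dance Power starts after Strength Intro ends, so Strength Intro has no further overlaps.
Barre Bootcamp starts before Dance Power ends → Dance Power and Barre Bootcamp overlap.
Core Blast starts after Dance Power ends, so Dance Power has no further overlaps.
Core Blast starts after Barre Bootcamp ends, so Barre Bootcamp has no further overlaps.
Rowing 60 starts exactly when Core Blast ends (back-to-back, no overlap), so Core Blast has no further overlaps.
Strength 30 starts before Rowing 60 ends → Rowing 60 and Strength 30 overlap.
Boxing Circuit starts after Rowing 60 ends, so Rowing 60 has no further overlaps.
Boxing Circuit starts after Strength 30 ends, so Strength 30 has no further overlaps.
HIIT Flow starts exactly when Boxing Circuit ends (back-to-back, no overlap).

Barre Bootcamp & Dance Power, Rowing 60 & Strength 30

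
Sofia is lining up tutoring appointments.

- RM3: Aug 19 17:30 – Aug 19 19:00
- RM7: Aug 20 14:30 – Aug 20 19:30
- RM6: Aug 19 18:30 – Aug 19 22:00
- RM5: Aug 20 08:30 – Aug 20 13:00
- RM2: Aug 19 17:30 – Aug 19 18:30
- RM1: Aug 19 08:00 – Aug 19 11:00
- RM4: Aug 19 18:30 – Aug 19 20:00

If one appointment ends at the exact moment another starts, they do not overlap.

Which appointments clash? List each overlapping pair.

Sorted by start: RM1, RM2, RM3, RM4, RM6, RM5, RM7.
RM2 starts after RM1 ends; RM1 is clear from here.
RM3 starts before RM2 ends → RM2 and RM3 overlap.
RM4 starts exactly when RM2 ends (back-to-back, no overlap); RM2 is clear from here.
RM4 starts before RM3 ends → RM3 and RM4 overlap.
RM6 starts before RM3 ends → RM3 and RM6 overlap.
RM5 starts after RM3 ends; RM3 is clear from here.
RM6 starts before RM4 ends → RM4 and RM6 overlap.
RM5 starts after RM4 ends; RM4 is clear from here.
RM5 starts after RM6 ends; RM6 is clear from here.
RM7 starts after RM5 ends.

RM2 & RM3, RM3 & RM4, RM3 & RM6, RM4 & RM6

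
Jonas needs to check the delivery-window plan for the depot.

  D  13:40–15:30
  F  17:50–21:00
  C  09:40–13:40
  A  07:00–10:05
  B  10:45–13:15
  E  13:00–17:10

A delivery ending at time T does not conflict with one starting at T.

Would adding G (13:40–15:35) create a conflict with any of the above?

Yes — it overlaps D, E

A: ends 10:05 at or before G starts 13:40 → clear.
C: ends 13:40 at or before G starts 13:40 → clear.
B: ends 13:15 at or before G starts 13:40 → clear.
E: starts 13:00 before G ends 15:35, and ends 17:10 after G starts 13:40 → overlap.
D: starts 13:40 before G ends 15:35, and ends 15:30 after G starts 13:40 → overlap.
F: starts 17:50 at or after G ends 15:35 → clear.
G overlaps D, E.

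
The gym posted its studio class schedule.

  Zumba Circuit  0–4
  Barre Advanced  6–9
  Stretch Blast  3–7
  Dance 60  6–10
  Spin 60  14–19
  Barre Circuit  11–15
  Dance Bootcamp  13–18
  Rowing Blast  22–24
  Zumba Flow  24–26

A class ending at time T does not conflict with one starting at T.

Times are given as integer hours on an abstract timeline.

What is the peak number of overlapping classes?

Walk through starts and ends in time order (an end at T is processed before a start at T):
0 start Zumba Circuit → 1
3 start Stretch Blast → 2
4 end Zumba Circuit → 1
6 start Barre Advanced → 2
6 start Dance 60 → 3
7 end Stretch Blast → 2
9 end Barre Advanced → 1
10 end Dance 60 → 0
11 start Barre Circuit → 1
13 start Dance Bootcamp → 2
14 start Spin 60 → 3
15 end Barre Circuit → 2
18 end Dance Bootcamp → 1
19 end Spin 60 → 0
22 start Rowing Blast → 1
24 end Rowing Blast → 0
24 start Zumba Flow → 1
26 end Zumba Flow → 0
Peak is 3, at 6 (Barre Advanced, Dance 60, Stretch Blast).

3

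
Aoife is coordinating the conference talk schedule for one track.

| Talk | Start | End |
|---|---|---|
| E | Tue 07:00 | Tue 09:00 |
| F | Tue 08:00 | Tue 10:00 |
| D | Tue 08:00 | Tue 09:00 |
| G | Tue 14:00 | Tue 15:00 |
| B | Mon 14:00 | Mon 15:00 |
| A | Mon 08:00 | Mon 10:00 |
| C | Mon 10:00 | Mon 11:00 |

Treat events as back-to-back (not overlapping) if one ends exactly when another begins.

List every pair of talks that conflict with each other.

D & E, D & F, E & F

Check each pair: they overlap iff neither finishes before the other starts.
Sorted by start: A, C, B, E, D, F, G.
C starts exactly when A ends (back-to-back, no overlap), so A has no further overlaps.
B starts after C ends, so C has no further overlaps.
E starts after B ends, so B has no further overlaps.
D starts before E ends → E and D overlap.
F starts before E ends → E and F overlap.
G starts after E ends.
F starts before D ends → D and F overlap.
G starts after D ends.
G starts after F ends.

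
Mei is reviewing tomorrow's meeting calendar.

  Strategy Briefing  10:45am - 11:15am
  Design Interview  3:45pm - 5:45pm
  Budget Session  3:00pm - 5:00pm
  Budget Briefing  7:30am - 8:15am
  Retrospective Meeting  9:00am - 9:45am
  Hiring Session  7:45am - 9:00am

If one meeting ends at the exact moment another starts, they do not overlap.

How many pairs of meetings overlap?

2

Check each pair: they overlap iff neither finishes before the other starts.
Sorted by start: Budget Briefing, Hiring Session, Retrospective Meeting, Strategy Briefing, Budget Session, Design Interview.
Hiring Session starts before Budget Briefing ends → Budget Briefing and Hiring Session overlap.
Retrospective Meeting starts after Budget Briefing ends, so nothing later overlaps Budget Briefing either.
Retrospective Meeting starts exactly when Hiring Session ends (back-to-back, no overlap), so nothing later overlaps Hiring Session either.
Strategy Briefing starts after Retrospective Meeting ends, so nothing later overlaps Retrospective Meeting either.
Budget Session starts after Strategy Briefing ends, so nothing later overlaps Strategy Briefing either.
Design Interview starts before Budget Session ends → Budget Session and Design Interview overlap.
Overlapping pairs: Budget Briefing & Hiring Session, Budget Session & Design Interview — 2 in total.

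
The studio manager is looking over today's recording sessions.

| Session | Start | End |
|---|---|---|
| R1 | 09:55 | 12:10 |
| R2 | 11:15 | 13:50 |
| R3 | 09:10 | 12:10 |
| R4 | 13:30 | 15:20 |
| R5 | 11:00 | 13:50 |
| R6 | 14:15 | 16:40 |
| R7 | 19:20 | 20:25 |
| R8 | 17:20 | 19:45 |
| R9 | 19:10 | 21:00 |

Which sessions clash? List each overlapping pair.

Sorted by start: R3, R1, R5, R2, R4, R6, R8, R9, R7.
R1 starts before R3 ends → R3 and R1 overlap.
R5 starts before R3 ends → R3 and R5 overlap.
R2 starts before R3 ends → R3 and R2 overlap.
R4 starts after R3 ends — done with R3.
R5 starts before R1 ends → R1 and R5 overlap.
R2 starts before R1 ends → R1 and R2 overlap.
R4 starts after R1 ends — done with R1.
R2 starts before R5 ends → R5 and R2 overlap.
R4 starts before R5 ends → R5 and R4 overlap.
R6 starts after R5 ends — done with R5.
R4 starts before R2 ends → R2 and R4 overlap.
R6 starts after R2 ends — done with R2.
R6 starts before R4 ends → R4 and R6 overlap.
R8 starts after R4 ends — done with R4.
R8 starts after R6 ends — done with R6.
R9 starts before R8 ends → R8 and R9 overlap.
R7 starts before R8 ends → R8 and R7 overlap.
R7 starts before R9 ends → R9 and R7 overlap.

R1 & R2, R1 & R3, R1 & R5, R2 & R3, R2 & R4, R2 & R5, R3 & R5, R4 & R5, R4 & R6, R7 & R8, R7 & R9, R8 & R9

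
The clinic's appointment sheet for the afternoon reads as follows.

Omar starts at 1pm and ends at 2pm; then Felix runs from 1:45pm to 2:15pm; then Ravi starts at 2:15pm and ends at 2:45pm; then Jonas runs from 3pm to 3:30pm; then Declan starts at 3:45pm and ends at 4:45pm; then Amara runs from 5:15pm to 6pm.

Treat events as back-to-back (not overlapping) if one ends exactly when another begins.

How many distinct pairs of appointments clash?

Sorted by start: Omar, Felix, Ravi, Jonas, Declan, Amara.
Felix starts before Omar ends → Omar and Felix overlap.
Ravi starts after Omar ends — done with Omar.
Ravi starts exactly when Felix ends (back-to-back, no overlap) — done with Felix.
Jonas starts after Ravi ends — done with Ravi.
Declan starts after Jonas ends — done with Jonas.
Amara starts after Declan ends.
Overlapping pairs: Felix & Omar — 1 in total.

1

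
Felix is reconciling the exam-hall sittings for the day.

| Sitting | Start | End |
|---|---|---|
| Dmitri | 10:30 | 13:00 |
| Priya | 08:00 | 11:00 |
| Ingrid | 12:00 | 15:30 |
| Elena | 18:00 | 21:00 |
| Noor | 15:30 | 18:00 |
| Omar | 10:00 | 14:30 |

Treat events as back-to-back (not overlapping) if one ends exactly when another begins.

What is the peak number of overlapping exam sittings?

Sweep the timeline, counting +1 at each start and −1 at each end (ends before starts at a tie):
08:00 start Priya → 1
10:00 start Omar → 2
10:30 start Dmitri → 3
11:00 end Priya → 2
12:00 start Ingrid → 3
13:00 end Dmitri → 2
14:30 end Omar → 1
15:30 end Ingrid → 0
15:30 start Noor → 1
18:00 end Noor → 0
18:00 start Elena → 1
21:00 end Elena → 0
Peak is 3, at 10:30 (Dmitri, Omar, Priya).

3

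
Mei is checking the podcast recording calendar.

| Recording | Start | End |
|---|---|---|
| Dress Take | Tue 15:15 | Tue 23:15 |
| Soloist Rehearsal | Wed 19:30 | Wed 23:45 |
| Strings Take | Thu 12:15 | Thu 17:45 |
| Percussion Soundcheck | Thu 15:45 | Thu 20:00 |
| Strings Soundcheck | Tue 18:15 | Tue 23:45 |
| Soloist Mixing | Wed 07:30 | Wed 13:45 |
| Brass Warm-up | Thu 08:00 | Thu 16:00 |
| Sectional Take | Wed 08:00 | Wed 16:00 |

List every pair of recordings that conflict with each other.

Brass Warm-up & Percussion Soundcheck, Brass Warm-up & Strings Take, Dress Take & Strings Soundcheck, Percussion Soundcheck & Strings Take, Sectional Take & Soloist Mixing

Sorted by start: Dress Take, Strings Soundcheck, Soloist Mixing, Sectional Take, Soloist Rehearsal, Brass Warm-up, Strings Take, Percussion Soundcheck.
Strings Soundcheck starts before Dress Take ends → Dress Take and Strings Soundcheck overlap.
Soloist Mixing starts after Dress Take ends, so nothing later overlaps Dress Take either.
Soloist Mixing starts after Strings Soundcheck ends, so nothing later overlaps Strings Soundcheck either.
Sectional Take starts before Soloist Mixing ends → Soloist Mixing and Sectional Take overlap.
Soloist Rehearsal starts after Soloist Mixing ends, so nothing later overlaps Soloist Mixing either.
Soloist Rehearsal starts after Sectional Take ends, so nothing later overlaps Sectional Take either.
Brass Warm-up starts after Soloist Rehearsal ends, so nothing later overlaps Soloist Rehearsal either.
Strings Take starts before Brass Warm-up ends → Brass Warm-up and Strings Take overlap.
Percussion Soundcheck starts before Brass Warm-up ends → Brass Warm-up and Percussion Soundcheck overlap.
Percussion Soundcheck starts before Strings Take ends → Strings Take and Percussion Soundcheck overlap.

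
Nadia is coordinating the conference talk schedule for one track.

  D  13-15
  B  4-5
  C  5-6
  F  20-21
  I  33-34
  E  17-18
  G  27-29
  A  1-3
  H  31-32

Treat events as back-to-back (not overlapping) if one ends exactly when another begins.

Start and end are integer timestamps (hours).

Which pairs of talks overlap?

Sorted by start: A, B, C, D, E, F, G, H, I.
B starts after A ends; A is clear from here.
C starts exactly when B ends (back-to-back, no overlap); B is clear from here.
D starts after C ends; C is clear from here.
E starts after D ends; D is clear from here.
F starts after E ends; E is clear from here.
G starts after F ends; F is clear from here.
H starts after G ends; G is clear from here.
I starts after H ends.

none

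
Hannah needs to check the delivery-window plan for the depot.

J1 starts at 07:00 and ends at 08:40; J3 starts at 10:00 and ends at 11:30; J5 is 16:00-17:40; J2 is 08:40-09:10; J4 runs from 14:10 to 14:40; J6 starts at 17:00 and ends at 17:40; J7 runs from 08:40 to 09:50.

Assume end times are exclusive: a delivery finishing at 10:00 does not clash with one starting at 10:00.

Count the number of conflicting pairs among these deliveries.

Sorted by start: J1, J2, J7, J3, J4, J5, J6.
J2 starts exactly when J1 ends (back-to-back, no overlap); J1 is clear from here.
J7 starts before J2 ends → J2 and J7 overlap.
J3 starts after J2 ends; J2 is clear from here.
J3 starts after J7 ends; J7 is clear from here.
J4 starts after J3 ends; J3 is clear from here.
J5 starts after J4 ends; J4 is clear from here.
J6 starts before J5 ends → J5 and J6 overlap.
Overlapping pairs: J2 & J7, J5 & J6 — 2 in total.

2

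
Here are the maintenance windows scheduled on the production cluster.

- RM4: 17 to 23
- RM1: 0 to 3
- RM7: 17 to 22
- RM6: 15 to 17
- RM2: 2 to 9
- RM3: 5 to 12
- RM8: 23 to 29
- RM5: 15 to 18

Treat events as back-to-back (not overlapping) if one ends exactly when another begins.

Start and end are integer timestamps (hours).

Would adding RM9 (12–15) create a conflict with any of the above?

RM1: ends 3 at or before RM9 starts 12 → clear.
RM2: ends 9 at or before RM9 starts 12 → clear.
RM3: ends 12 at or before RM9 starts 12 → clear.
RM5: starts 15 at or after RM9 ends 15 → clear.
RM6: starts 15 at or after RM9 ends 15 → clear.
RM4: starts 17 at or after RM9 ends 15 → clear.
RM7: starts 17 at or after RM9 ends 15 → clear.
RM8: starts 23 at or after RM9 ends 15 → clear.

No — it doesn't clash with anything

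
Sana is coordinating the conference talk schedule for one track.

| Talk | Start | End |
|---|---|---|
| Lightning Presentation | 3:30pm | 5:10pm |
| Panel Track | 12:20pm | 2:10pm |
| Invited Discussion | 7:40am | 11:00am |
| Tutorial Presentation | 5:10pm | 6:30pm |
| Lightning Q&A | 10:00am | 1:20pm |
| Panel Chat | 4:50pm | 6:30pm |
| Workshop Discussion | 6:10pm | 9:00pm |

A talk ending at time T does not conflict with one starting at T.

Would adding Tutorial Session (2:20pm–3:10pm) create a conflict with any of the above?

No — it doesn't clash with anything

Invited Discussion: ends 11:00am at or before Tutorial Session starts 2:20pm → clear.
Lightning Q&A: ends 1:20pm at or before Tutorial Session starts 2:20pm → clear.
Panel Track: ends 2:10pm at or before Tutorial Session starts 2:20pm → clear.
Lightning Presentation: starts 3:30pm at or after Tutorial Session ends 3:10pm → clear.
Panel Chat: starts 4:50pm at or after Tutorial Session ends 3:10pm → clear.
Tutorial Presentation: starts 5:10pm at or after Tutorial Session ends 3:10pm → clear.
Workshop Discussion: starts 6:10pm at or after Tutorial Session ends 3:10pm → clear.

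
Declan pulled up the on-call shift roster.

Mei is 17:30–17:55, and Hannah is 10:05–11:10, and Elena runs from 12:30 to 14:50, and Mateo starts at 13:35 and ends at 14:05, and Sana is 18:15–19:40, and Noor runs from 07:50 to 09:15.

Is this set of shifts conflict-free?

No

Sorted by start: Noor, Hannah, Elena, Mateo, Mei, Sana.
Hannah starts after Noor ends, so Noor has no further overlaps.
Elena starts after Hannah ends, so Hannah has no further overlaps.
Mateo starts before Elena ends → Elena and Mateo overlap.
That's a conflict, so the schedule is not conflict-free.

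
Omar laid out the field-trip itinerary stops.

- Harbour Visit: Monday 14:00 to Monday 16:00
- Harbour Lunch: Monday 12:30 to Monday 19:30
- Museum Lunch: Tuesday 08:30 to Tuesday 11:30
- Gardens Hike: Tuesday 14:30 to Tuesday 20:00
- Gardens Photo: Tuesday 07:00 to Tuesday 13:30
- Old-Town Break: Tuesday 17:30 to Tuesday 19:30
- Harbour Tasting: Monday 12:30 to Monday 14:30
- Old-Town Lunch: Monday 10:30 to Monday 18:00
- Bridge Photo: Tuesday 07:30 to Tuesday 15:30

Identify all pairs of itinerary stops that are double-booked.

Sorted by start: Old-Town Lunch, Harbour Tasting, Harbour Lunch, Harbour Visit, Gardens Photo, Bridge Photo, Museum Lunch, Gardens Hike, Old-Town Break.
Harbour Tasting starts before Old-Town Lunch ends → Old-Town Lunch and Harbour Tasting overlap.
Harbour Lunch starts before Old-Town Lunch ends → Old-Town Lunch and Harbour Lunch overlap.
Harbour Visit starts before Old-Town Lunch ends → Old-Town Lunch and Harbour Visit overlap.
Gardens Photo starts after Old-Town Lunch ends — done with Old-Town Lunch.
Harbour Lunch starts before Harbour Tasting ends → Harbour Tasting and Harbour Lunch overlap.
Harbour Visit starts before Harbour Tasting ends → Harbour Tasting and Harbour Visit overlap.
Gardens Photo starts after Harbour Tasting ends — done with Harbour Tasting.
Harbour Visit starts before Harbour Lunch ends → Harbour Lunch and Harbour Visit overlap.
Gardens Photo starts after Harbour Lunch ends — done with Harbour Lunch.
Gardens Photo starts after Harbour Visit ends — done with Harbour Visit.
Bridge Photo starts before Gardens Photo ends → Gardens Photo and Bridge Photo overlap.
Museum Lunch starts before Gardens Photo ends → Gardens Photo and Museum Lunch overlap.
Gardens Hike starts after Gardens Photo ends — done with Gardens Photo.
Museum Lunch starts before Bridge Photo ends → Bridge Photo and Museum Lunch overlap.
Gardens Hike starts before Bridge Photo ends → Bridge Photo and Gardens Hike overlap.
Old-Town Break starts after Bridge Photo ends.
Gardens Hike starts after Museum Lunch ends — done with Museum Lunch.
Old-Town Break starts before Gardens Hike ends → Gardens Hike and Old-Town Break overlap.

Bridge Photo & Gardens Hike, Bridge Photo & Gardens Photo, Bridge Photo & Museum Lunch, Gardens Hike & Old-Town Break, Gardens Photo & Museum Lunch, Harbour Lunch & Harbour Tasting, Harbour Lunch & Harbour Visit, Harbour Lunch & Old-Town Lunch, Harbour Tasting & Harbour Visit, Harbour Tasting & Old-Town Lunch, Harbour Visit & Old-Town Lunch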